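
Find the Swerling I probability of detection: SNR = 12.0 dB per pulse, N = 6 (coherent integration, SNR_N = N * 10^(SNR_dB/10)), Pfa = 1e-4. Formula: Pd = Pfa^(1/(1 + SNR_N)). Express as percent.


SNR_lin = 10^(12.0/10) = 15.84893
SNR_N = 6 * 15.84893 = 95.09358
1/(1 + SNR_N) = 1/96.09358 = 0.0104065
Pd = (1e-4)^0.0104065 = 0.9086
Pd = 90.9%

90.9%


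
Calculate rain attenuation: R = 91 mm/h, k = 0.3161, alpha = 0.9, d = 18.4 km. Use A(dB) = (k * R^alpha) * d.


gamma = 0.3161 * 91^0.9 = 18.32153 dB/km
A = 18.32153 * 18.4 = 337.12 dB

337.12 dB


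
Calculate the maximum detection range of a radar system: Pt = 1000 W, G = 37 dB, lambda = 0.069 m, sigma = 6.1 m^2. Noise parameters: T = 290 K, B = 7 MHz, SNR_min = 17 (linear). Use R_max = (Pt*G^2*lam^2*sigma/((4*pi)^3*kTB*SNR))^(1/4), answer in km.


G_lin = 10^(37/10) = 5011.872336
R^4 = 1000 * 5011.872336^2 * 0.069^2 * 6.1 / ((4*pi)^3 * 1.38e-23 * 290 * 7000000.0 * 17)
R^4 = 7.71924e17 m^4
R_max = (7.71924e17)^(1/4) = 29641.1 m = 29.6 km

29.6 km


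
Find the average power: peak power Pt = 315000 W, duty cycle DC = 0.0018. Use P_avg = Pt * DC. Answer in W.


P_avg = 315000 * 0.0018 = 567.0 W

567.0 W


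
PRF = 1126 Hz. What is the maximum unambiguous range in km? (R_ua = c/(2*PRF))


R_ua = 3e8 / (2 * 1126) = 133214.9 m = 133.2 km

133.2 km


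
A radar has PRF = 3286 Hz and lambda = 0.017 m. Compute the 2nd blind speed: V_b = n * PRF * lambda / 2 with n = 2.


V_blind = 2 * 3286 * 0.017 / 2 = 55.9 m/s

55.9 m/s


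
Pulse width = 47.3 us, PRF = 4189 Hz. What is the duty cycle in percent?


DC = 47.3e-6 * 4189 * 100 = 19.81%

19.81%


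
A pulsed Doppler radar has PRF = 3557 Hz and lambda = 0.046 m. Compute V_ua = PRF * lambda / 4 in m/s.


V_ua = 3557 * 0.046 / 4 = 40.9 m/s

40.9 m/s


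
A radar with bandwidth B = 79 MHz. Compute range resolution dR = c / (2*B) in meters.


dR = 3e8 / (2 * 79000000.0) = 1.9 m

1.9 m


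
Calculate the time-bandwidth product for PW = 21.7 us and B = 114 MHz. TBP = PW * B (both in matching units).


TBP = 21.7 * 114 = 2473.8

2473.8


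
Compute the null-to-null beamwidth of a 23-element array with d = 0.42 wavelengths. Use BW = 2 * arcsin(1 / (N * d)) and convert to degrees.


1/(N*d) = 1/(23*0.42) = 0.10352
BW = 2*arcsin(0.10352) = 11.9 degrees

11.9 degrees


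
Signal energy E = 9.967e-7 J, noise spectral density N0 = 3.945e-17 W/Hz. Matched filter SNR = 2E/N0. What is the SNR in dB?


SNR_lin = 2 * 9.967e-7 / 3.945e-17 = 5.053e10
SNR_dB = 10*log10(5.053e10) = 107.0 dB

107.0 dB


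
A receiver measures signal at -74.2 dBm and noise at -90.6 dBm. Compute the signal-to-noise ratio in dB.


SNR = -74.2 - (-90.6) = 16.4 dB

16.4 dB


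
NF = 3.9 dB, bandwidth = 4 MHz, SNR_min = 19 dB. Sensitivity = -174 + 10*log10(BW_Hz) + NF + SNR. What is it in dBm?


10*log10(4000000.0) = 66.02
S = -174 + 66.02 + 3.9 + 19 = -85.1 dBm

-85.1 dBm


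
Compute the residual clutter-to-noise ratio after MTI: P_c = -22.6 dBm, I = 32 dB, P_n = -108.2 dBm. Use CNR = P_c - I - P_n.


CNR = -22.6 - 32 - (-108.2) = 53.6 dB

53.6 dB


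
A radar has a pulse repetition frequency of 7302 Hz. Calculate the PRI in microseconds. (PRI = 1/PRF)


PRI = 1/7302 = 0.0001369488 s = 136.9 us

136.9 us


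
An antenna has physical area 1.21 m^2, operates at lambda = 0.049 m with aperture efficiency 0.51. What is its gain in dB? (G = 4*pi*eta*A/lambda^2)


G_linear = 4*pi*0.51*1.21/0.049^2 = 3229.78
G_dB = 10*log10(3229.78) = 35.1 dB

35.1 dB


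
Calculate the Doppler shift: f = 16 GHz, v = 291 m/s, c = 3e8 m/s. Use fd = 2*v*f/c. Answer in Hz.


fd = 2 * 291 * 16000000000.0 / 3e8 = 31040.0 Hz

31040.0 Hz


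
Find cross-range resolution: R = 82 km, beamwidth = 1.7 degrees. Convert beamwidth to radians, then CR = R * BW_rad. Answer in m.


BW_rad = 0.029670597
CR = 82000 * 0.029670597 = 2433.0 m

2433.0 m


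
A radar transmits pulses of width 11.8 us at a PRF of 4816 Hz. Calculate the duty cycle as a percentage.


DC = 11.8e-6 * 4816 * 100 = 5.68%

5.68%


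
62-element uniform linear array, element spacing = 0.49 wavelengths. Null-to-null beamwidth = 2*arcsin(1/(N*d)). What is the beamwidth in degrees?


1/(N*d) = 1/(62*0.49) = 0.032916
BW = 2*arcsin(0.032916) = 3.8 degrees

3.8 degrees


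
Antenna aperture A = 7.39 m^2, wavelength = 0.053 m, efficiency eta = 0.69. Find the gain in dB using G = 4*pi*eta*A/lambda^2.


G_linear = 4*pi*0.69*7.39/0.053^2 = 22811.38
G_dB = 10*log10(22811.38) = 43.6 dB

43.6 dB


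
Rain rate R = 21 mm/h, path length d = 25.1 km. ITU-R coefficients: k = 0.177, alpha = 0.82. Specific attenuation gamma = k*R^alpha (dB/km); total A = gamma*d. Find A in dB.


gamma = 0.177 * 21^0.82 = 2.148786 dB/km
A = 2.148786 * 25.1 = 53.93 dB

53.93 dB


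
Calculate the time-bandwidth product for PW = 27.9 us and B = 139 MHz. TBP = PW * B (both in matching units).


TBP = 27.9 * 139 = 3878.1

3878.1


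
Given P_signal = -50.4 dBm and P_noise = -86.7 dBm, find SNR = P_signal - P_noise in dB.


SNR = -50.4 - (-86.7) = 36.3 dB

36.3 dB


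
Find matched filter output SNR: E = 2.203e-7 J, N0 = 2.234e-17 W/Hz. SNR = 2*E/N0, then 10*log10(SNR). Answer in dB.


SNR_lin = 2 * 2.203e-7 / 2.234e-17 = 1.972e10
SNR_dB = 10*log10(1.972e10) = 102.9 dB

102.9 dB


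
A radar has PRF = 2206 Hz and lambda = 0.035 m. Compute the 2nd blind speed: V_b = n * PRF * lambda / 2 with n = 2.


V_blind = 2 * 2206 * 0.035 / 2 = 77.2 m/s

77.2 m/s


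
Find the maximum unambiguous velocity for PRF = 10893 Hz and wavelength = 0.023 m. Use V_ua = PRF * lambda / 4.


V_ua = 10893 * 0.023 / 4 = 62.6 m/s

62.6 m/s


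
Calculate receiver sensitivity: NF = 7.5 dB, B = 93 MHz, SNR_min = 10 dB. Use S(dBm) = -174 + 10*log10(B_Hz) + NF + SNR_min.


10*log10(93000000.0) = 79.68
S = -174 + 79.68 + 7.5 + 10 = -76.8 dBm

-76.8 dBm


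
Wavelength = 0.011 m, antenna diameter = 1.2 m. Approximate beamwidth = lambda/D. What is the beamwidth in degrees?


BW_rad = 0.011 / 1.2 = 0.009167
BW_deg = 0.53 degrees

0.53 degrees


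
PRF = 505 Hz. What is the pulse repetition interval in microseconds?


PRI = 1/505 = 0.001980198 s = 1980.2 us

1980.2 us


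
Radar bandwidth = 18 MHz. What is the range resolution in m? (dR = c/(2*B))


dR = 3e8 / (2 * 18000000.0) = 8.33 m

8.33 m


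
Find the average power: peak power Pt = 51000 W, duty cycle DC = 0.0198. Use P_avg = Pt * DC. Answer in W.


P_avg = 51000 * 0.0198 = 1009.8 W

1009.8 W


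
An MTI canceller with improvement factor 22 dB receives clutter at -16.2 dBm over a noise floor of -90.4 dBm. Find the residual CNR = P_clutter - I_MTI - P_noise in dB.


CNR = -16.2 - 22 - (-90.4) = 52.2 dB

52.2 dB


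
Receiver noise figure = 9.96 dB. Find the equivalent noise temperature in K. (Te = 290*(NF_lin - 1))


NF_lin = 10^(9.96/10) = 9.908319
Te = 290 * (9.908319 - 1) = 2583.4 K

2583.4 K


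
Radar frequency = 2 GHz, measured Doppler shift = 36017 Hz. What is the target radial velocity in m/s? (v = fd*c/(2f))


v = 36017 * 3e8 / (2 * 2000000000.0) = 2701.3 m/s

2701.3 m/s


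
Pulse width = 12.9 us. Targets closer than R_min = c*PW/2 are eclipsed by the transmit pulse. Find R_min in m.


R_min = 3e8 * 12.9e-6 / 2 = 1935.0 m

1935.0 m


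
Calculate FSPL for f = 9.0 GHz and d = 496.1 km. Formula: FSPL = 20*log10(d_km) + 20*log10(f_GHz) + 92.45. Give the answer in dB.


20*log10(496.1) = 53.91
20*log10(9.0) = 19.08
FSPL = 165.4 dB

165.4 dB


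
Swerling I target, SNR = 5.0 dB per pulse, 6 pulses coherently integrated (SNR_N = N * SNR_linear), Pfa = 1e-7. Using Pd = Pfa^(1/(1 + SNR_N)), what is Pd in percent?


SNR_lin = 10^(5.0/10) = 3.16228
SNR_N = 6 * 3.16228 = 18.97368
1/(1 + SNR_N) = 1/19.97368 = 0.0500659
Pd = (1e-7)^0.0500659 = 0.44621
Pd = 44.6%

44.6%


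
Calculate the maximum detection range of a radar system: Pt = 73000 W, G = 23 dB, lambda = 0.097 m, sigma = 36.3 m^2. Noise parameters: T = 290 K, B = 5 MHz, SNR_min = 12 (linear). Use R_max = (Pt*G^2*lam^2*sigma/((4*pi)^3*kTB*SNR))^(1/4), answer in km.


G_lin = 10^(23/10) = 199.526231
R^4 = 73000 * 199.526231^2 * 0.097^2 * 36.3 / ((4*pi)^3 * 1.38e-23 * 290 * 5000000.0 * 12)
R^4 = 2.08312e18 m^4
R_max = (2.08312e18)^(1/4) = 37990.8 m = 38.0 km

38.0 km


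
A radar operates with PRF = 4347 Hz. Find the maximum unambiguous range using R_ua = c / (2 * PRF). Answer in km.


R_ua = 3e8 / (2 * 4347) = 34506.6 m = 34.5 km

34.5 km


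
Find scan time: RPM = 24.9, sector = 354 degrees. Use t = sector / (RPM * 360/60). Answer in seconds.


t = 354 / (24.9 * 360) * 60 = 2.37 s

2.37 s


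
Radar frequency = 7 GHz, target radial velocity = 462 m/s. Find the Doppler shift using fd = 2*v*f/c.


fd = 2 * 462 * 7000000000.0 / 3e8 = 21560.0 Hz

21560.0 Hz


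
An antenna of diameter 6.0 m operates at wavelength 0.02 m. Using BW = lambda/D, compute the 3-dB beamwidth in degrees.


BW_rad = 0.02 / 6.0 = 0.003333
BW_deg = 0.19 degrees

0.19 degrees


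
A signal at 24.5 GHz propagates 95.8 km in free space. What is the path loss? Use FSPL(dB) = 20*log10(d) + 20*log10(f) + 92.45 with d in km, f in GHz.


20*log10(95.8) = 39.63
20*log10(24.5) = 27.78
FSPL = 159.9 dB

159.9 dB


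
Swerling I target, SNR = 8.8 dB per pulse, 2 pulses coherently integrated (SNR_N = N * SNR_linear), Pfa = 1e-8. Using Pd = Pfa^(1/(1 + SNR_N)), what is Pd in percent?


SNR_lin = 10^(8.8/10) = 7.58578
SNR_N = 2 * 7.58578 = 15.17156
1/(1 + SNR_N) = 1/16.17156 = 0.061837
Pd = (1e-8)^0.061837 = 0.32011
Pd = 32.0%

32.0%


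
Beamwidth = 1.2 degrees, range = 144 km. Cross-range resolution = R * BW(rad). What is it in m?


BW_rad = 0.020943951
CR = 144000 * 0.020943951 = 3015.9 m

3015.9 m


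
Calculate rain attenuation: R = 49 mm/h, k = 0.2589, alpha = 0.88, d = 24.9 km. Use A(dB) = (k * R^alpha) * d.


gamma = 0.2589 * 49^0.88 = 7.952517 dB/km
A = 7.952517 * 24.9 = 198.02 dB

198.02 dB


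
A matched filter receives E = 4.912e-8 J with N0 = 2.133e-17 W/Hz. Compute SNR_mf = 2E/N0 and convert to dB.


SNR_lin = 2 * 4.912e-8 / 2.133e-17 = 4.606e9
SNR_dB = 10*log10(4.606e9) = 96.6 dB

96.6 dB


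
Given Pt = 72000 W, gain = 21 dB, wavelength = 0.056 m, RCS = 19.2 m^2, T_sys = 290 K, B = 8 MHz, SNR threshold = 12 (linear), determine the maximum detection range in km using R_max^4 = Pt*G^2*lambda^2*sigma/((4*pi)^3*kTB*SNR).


G_lin = 10^(21/10) = 125.892541
R^4 = 72000 * 125.892541^2 * 0.056^2 * 19.2 / ((4*pi)^3 * 1.38e-23 * 290 * 8000000.0 * 12)
R^4 = 9.01222e16 m^4
R_max = (9.01222e16)^(1/4) = 17326.4 m = 17.3 km

17.3 km


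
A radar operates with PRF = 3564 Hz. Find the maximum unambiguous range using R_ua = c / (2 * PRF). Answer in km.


R_ua = 3e8 / (2 * 3564) = 42087.5 m = 42.1 km

42.1 km


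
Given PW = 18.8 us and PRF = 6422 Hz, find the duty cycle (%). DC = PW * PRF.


DC = 18.8e-6 * 6422 * 100 = 12.07%

12.07%


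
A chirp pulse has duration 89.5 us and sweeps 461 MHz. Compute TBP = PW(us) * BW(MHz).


TBP = 89.5 * 461 = 41259.5

41259.5


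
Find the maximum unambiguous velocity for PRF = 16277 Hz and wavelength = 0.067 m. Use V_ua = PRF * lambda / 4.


V_ua = 16277 * 0.067 / 4 = 272.6 m/s

272.6 m/s


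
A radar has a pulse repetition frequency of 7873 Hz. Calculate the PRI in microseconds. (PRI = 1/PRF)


PRI = 1/7873 = 0.0001270164 s = 127.0 us

127.0 us


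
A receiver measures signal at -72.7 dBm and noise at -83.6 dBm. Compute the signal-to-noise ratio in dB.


SNR = -72.7 - (-83.6) = 10.9 dB

10.9 dB


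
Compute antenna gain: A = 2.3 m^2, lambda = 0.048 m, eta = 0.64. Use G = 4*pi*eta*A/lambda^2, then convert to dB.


G_linear = 4*pi*0.64*2.3/0.048^2 = 8028.51
G_dB = 10*log10(8028.51) = 39.0 dB

39.0 dB


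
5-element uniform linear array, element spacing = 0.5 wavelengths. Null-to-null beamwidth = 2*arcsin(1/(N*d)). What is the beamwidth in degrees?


1/(N*d) = 1/(5*0.5) = 0.4
BW = 2*arcsin(0.4) = 47.2 degrees

47.2 degrees


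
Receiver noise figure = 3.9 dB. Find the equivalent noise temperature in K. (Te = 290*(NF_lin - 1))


NF_lin = 10^(3.9/10) = 2.454709
Te = 290 * (2.454709 - 1) = 421.9 K

421.9 K


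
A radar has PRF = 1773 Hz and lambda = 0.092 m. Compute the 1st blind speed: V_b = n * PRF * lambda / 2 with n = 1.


V_blind = 1 * 1773 * 0.092 / 2 = 81.6 m/s

81.6 m/s


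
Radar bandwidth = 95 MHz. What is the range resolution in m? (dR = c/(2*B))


dR = 3e8 / (2 * 95000000.0) = 1.58 m

1.58 m


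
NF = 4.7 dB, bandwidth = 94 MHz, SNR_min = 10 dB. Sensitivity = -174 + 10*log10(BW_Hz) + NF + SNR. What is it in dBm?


10*log10(94000000.0) = 79.73
S = -174 + 79.73 + 4.7 + 10 = -79.6 dBm

-79.6 dBm


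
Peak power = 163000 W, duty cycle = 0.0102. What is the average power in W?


P_avg = 163000 * 0.0102 = 1662.6 W

1662.6 W


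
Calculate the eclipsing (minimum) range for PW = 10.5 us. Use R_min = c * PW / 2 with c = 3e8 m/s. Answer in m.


R_min = 3e8 * 10.5e-6 / 2 = 1575.0 m

1575.0 m


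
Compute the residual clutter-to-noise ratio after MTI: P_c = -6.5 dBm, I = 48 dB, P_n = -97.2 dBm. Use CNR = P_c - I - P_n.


CNR = -6.5 - 48 - (-97.2) = 42.7 dB

42.7 dB


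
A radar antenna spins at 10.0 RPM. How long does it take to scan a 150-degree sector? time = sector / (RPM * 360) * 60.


t = 150 / (10.0 * 360) * 60 = 2.5 s

2.5 s


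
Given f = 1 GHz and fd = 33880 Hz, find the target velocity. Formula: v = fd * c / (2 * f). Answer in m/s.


v = 33880 * 3e8 / (2 * 1000000000.0) = 5082.0 m/s

5082.0 m/s


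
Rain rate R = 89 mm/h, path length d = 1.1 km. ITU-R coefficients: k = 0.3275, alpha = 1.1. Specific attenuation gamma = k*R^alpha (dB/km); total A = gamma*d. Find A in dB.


gamma = 0.3275 * 89^1.1 = 45.660463 dB/km
A = 45.660463 * 1.1 = 50.23 dB

50.23 dB


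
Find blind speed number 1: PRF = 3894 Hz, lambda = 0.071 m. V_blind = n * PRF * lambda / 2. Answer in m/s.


V_blind = 1 * 3894 * 0.071 / 2 = 138.2 m/s

138.2 m/s


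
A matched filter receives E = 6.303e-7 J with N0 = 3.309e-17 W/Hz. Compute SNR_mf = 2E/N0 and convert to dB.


SNR_lin = 2 * 6.303e-7 / 3.309e-17 = 3.81e10
SNR_dB = 10*log10(3.81e10) = 105.8 dB

105.8 dB


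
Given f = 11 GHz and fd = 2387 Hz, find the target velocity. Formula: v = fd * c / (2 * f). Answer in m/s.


v = 2387 * 3e8 / (2 * 11000000000.0) = 32.6 m/s

32.6 m/s


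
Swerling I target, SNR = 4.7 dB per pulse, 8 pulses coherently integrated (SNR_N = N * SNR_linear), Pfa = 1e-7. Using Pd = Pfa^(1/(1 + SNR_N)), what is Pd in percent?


SNR_lin = 10^(4.7/10) = 2.95121
SNR_N = 8 * 2.95121 = 23.60968
1/(1 + SNR_N) = 1/24.60968 = 0.0406344
Pd = (1e-7)^0.0406344 = 0.51947
Pd = 51.9%

51.9%


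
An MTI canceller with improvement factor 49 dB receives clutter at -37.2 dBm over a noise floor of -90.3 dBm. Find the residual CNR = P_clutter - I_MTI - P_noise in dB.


CNR = -37.2 - 49 - (-90.3) = 4.1 dB

4.1 dB


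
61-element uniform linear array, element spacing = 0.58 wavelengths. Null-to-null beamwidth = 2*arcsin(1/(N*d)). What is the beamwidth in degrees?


1/(N*d) = 1/(61*0.58) = 0.028265
BW = 2*arcsin(0.028265) = 3.2 degrees

3.2 degrees


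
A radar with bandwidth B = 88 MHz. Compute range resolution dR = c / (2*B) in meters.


dR = 3e8 / (2 * 88000000.0) = 1.7 m

1.7 m


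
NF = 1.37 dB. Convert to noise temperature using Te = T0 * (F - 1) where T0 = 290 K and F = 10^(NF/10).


NF_lin = 10^(1.37/10) = 1.370882
Te = 290 * (1.370882 - 1) = 107.6 K

107.6 K


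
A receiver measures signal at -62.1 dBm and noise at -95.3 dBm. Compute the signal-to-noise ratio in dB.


SNR = -62.1 - (-95.3) = 33.2 dB

33.2 dB


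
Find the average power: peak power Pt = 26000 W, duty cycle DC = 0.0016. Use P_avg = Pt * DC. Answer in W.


P_avg = 26000 * 0.0016 = 41.6 W

41.6 W


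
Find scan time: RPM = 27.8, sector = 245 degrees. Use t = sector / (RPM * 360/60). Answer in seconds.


t = 245 / (27.8 * 360) * 60 = 1.47 s

1.47 s


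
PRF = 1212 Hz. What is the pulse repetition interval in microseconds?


PRI = 1/1212 = 0.0008250825 s = 825.1 us

825.1 us


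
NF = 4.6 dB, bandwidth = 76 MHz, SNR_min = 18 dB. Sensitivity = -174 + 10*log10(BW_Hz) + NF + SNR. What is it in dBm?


10*log10(76000000.0) = 78.81
S = -174 + 78.81 + 4.6 + 18 = -72.6 dBm

-72.6 dBm


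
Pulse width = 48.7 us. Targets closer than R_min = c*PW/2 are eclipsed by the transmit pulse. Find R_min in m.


R_min = 3e8 * 48.7e-6 / 2 = 7305.0 m

7305.0 m


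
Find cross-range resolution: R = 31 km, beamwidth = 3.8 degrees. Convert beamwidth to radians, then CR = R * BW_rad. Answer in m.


BW_rad = 0.066322512
CR = 31000 * 0.066322512 = 2056.0 m

2056.0 m


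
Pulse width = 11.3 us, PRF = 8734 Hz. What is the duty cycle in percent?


DC = 11.3e-6 * 8734 * 100 = 9.87%

9.87%


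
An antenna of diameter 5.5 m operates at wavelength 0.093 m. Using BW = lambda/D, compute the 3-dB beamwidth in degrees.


BW_rad = 0.093 / 5.5 = 0.016909
BW_deg = 0.97 degrees

0.97 degrees


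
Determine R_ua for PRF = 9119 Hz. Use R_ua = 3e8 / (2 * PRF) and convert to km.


R_ua = 3e8 / (2 * 9119) = 16449.2 m = 16.4 km

16.4 km


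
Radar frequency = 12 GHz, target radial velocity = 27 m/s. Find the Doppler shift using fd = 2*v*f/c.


fd = 2 * 27 * 12000000000.0 / 3e8 = 2160.0 Hz

2160.0 Hz


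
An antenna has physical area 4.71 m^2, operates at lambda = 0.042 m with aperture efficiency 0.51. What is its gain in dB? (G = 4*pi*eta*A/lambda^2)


G_linear = 4*pi*0.51*4.71/0.042^2 = 17112.06
G_dB = 10*log10(17112.06) = 42.3 dB

42.3 dB


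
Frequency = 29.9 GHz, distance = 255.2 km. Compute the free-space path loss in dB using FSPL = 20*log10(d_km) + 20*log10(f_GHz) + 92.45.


20*log10(255.2) = 48.14
20*log10(29.9) = 29.51
FSPL = 170.1 dB

170.1 dB


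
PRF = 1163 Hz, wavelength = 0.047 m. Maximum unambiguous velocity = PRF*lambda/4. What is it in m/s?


V_ua = 1163 * 0.047 / 4 = 13.7 m/s

13.7 m/s


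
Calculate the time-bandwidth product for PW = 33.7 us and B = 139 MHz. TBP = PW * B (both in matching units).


TBP = 33.7 * 139 = 4684.3

4684.3


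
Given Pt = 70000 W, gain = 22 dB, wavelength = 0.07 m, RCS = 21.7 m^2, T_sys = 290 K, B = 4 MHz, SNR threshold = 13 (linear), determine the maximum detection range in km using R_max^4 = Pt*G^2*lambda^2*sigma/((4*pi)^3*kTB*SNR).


G_lin = 10^(22/10) = 158.489319
R^4 = 70000 * 158.489319^2 * 0.07^2 * 21.7 / ((4*pi)^3 * 1.38e-23 * 290 * 4000000.0 * 13)
R^4 = 4.52735e17 m^4
R_max = (4.52735e17)^(1/4) = 25939.5 m = 25.9 km

25.9 km


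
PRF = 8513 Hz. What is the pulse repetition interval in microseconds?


PRI = 1/8513 = 0.0001174674 s = 117.5 us

117.5 us


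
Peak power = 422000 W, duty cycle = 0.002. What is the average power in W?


P_avg = 422000 * 0.002 = 844.0 W

844.0 W


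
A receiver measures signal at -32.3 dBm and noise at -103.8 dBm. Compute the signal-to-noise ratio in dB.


SNR = -32.3 - (-103.8) = 71.5 dB

71.5 dB


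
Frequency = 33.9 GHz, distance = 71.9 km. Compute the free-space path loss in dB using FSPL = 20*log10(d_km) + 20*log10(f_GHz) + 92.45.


20*log10(71.9) = 37.13
20*log10(33.9) = 30.6
FSPL = 160.2 dB

160.2 dB


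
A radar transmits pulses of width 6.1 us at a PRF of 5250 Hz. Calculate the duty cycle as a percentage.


DC = 6.1e-6 * 5250 * 100 = 3.2%

3.2%


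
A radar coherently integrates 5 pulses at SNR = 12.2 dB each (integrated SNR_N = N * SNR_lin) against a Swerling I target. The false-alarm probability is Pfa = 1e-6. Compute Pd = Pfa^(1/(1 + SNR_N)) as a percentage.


SNR_lin = 10^(12.2/10) = 16.59587
SNR_N = 5 * 16.59587 = 82.97935
1/(1 + SNR_N) = 1/83.97935 = 0.0119077
Pd = (1e-6)^0.0119077 = 0.84831
Pd = 84.8%

84.8%


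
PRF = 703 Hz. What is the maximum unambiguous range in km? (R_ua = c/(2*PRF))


R_ua = 3e8 / (2 * 703) = 213371.3 m = 213.4 km

213.4 km


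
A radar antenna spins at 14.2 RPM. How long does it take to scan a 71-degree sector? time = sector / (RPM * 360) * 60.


t = 71 / (14.2 * 360) * 60 = 0.83 s

0.83 s


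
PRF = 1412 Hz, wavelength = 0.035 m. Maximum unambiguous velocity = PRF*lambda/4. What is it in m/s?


V_ua = 1412 * 0.035 / 4 = 12.4 m/s

12.4 m/s


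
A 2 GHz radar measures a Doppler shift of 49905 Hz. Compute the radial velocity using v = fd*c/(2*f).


v = 49905 * 3e8 / (2 * 2000000000.0) = 3742.9 m/s

3742.9 m/s


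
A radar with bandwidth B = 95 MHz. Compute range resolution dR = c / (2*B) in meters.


dR = 3e8 / (2 * 95000000.0) = 1.58 m

1.58 m


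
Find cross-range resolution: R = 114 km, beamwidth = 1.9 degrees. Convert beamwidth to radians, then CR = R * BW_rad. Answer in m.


BW_rad = 0.033161256
CR = 114000 * 0.033161256 = 3780.4 m

3780.4 m


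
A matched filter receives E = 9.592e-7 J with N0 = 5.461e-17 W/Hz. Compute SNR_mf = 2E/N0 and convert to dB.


SNR_lin = 2 * 9.592e-7 / 5.461e-17 = 3.513e10
SNR_dB = 10*log10(3.513e10) = 105.5 dB

105.5 dB


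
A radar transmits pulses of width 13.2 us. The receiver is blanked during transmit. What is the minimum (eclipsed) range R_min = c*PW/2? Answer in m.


R_min = 3e8 * 13.2e-6 / 2 = 1980.0 m

1980.0 m


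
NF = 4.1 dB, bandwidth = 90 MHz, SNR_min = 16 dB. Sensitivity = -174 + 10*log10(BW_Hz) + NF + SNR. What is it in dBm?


10*log10(90000000.0) = 79.54
S = -174 + 79.54 + 4.1 + 16 = -74.4 dBm

-74.4 dBm


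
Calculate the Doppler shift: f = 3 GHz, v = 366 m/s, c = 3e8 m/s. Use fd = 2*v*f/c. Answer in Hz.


fd = 2 * 366 * 3000000000.0 / 3e8 = 7320.0 Hz

7320.0 Hz


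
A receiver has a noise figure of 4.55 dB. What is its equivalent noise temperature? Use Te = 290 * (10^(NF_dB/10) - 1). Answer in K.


NF_lin = 10^(4.55/10) = 2.851018
Te = 290 * (2.851018 - 1) = 536.8 K

536.8 K


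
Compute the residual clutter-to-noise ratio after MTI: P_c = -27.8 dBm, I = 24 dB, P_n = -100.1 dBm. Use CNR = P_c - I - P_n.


CNR = -27.8 - 24 - (-100.1) = 48.3 dB

48.3 dB


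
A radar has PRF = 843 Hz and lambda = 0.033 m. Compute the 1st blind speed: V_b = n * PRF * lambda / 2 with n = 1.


V_blind = 1 * 843 * 0.033 / 2 = 13.9 m/s

13.9 m/s


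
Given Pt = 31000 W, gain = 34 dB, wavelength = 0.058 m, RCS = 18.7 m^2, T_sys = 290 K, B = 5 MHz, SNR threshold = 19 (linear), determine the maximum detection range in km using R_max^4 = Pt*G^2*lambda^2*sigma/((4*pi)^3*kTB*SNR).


G_lin = 10^(34/10) = 2511.886432
R^4 = 31000 * 2511.886432^2 * 0.058^2 * 18.7 / ((4*pi)^3 * 1.38e-23 * 290 * 5000000.0 * 19)
R^4 = 1.63091e19 m^4
R_max = (1.63091e19)^(1/4) = 63548.8 m = 63.5 km

63.5 km


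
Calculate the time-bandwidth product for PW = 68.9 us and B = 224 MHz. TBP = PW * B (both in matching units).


TBP = 68.9 * 224 = 15433.6

15433.6


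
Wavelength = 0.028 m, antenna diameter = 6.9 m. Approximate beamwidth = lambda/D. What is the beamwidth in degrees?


BW_rad = 0.028 / 6.9 = 0.004058
BW_deg = 0.23 degrees

0.23 degrees


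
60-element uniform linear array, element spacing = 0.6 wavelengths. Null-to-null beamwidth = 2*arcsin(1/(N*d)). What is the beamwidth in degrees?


1/(N*d) = 1/(60*0.6) = 0.027778
BW = 2*arcsin(0.027778) = 3.2 degrees

3.2 degrees


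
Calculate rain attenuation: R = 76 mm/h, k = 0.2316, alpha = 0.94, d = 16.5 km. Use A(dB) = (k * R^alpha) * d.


gamma = 0.2316 * 76^0.94 = 13.573859 dB/km
A = 13.573859 * 16.5 = 223.97 dB

223.97 dB


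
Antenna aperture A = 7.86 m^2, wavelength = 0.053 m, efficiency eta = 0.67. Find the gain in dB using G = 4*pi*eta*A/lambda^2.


G_linear = 4*pi*0.67*7.86/0.053^2 = 23558.93
G_dB = 10*log10(23558.93) = 43.7 dB

43.7 dB


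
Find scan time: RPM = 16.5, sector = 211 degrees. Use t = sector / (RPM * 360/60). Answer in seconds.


t = 211 / (16.5 * 360) * 60 = 2.13 s

2.13 s


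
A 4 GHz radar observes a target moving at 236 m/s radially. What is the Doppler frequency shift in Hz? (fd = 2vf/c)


fd = 2 * 236 * 4000000000.0 / 3e8 = 6293.3 Hz

6293.3 Hz


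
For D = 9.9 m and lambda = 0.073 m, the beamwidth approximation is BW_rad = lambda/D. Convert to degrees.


BW_rad = 0.073 / 9.9 = 0.007374
BW_deg = 0.42 degrees

0.42 degrees


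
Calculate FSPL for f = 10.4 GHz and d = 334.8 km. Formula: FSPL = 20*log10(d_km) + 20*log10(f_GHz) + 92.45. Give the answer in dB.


20*log10(334.8) = 50.5
20*log10(10.4) = 20.34
FSPL = 163.3 dB

163.3 dB


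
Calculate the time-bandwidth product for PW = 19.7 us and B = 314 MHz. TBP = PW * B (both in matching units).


TBP = 19.7 * 314 = 6185.8

6185.8


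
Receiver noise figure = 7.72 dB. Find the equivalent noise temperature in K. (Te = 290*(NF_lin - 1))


NF_lin = 10^(7.72/10) = 5.915616
Te = 290 * (5.915616 - 1) = 1425.5 K

1425.5 K


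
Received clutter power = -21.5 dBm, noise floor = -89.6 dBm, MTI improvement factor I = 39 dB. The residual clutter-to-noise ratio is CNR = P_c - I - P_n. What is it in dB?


CNR = -21.5 - 39 - (-89.6) = 29.1 dB

29.1 dB


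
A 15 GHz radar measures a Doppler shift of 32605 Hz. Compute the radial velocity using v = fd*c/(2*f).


v = 32605 * 3e8 / (2 * 15000000000.0) = 326.1 m/s

326.1 m/s


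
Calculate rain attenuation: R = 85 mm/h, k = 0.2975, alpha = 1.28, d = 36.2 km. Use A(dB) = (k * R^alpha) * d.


gamma = 0.2975 * 85^1.28 = 87.729003 dB/km
A = 87.729003 * 36.2 = 3175.79 dB

3175.79 dB


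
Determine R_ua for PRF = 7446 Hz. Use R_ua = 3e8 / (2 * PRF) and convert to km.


R_ua = 3e8 / (2 * 7446) = 20145.0 m = 20.1 km

20.1 km


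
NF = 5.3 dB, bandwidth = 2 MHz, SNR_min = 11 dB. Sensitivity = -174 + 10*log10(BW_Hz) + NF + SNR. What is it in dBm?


10*log10(2000000.0) = 63.01
S = -174 + 63.01 + 5.3 + 11 = -94.7 dBm

-94.7 dBm


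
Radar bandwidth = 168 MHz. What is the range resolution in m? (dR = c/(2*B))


dR = 3e8 / (2 * 168000000.0) = 0.89 m

0.89 m


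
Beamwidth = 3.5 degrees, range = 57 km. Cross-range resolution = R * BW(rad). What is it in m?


BW_rad = 0.061086524
CR = 57000 * 0.061086524 = 3481.9 m

3481.9 m


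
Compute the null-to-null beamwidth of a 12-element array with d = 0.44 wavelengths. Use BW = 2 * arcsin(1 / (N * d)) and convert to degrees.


1/(N*d) = 1/(12*0.44) = 0.189394
BW = 2*arcsin(0.189394) = 21.8 degrees

21.8 degrees


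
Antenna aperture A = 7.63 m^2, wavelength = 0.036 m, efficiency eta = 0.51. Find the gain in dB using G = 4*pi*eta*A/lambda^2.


G_linear = 4*pi*0.51*7.63/0.036^2 = 37731.11
G_dB = 10*log10(37731.11) = 45.8 dB

45.8 dB


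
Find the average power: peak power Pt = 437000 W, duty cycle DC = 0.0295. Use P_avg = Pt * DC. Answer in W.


P_avg = 437000 * 0.0295 = 12891.5 W

12891.5 W


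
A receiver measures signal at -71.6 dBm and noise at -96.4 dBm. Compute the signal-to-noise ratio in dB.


SNR = -71.6 - (-96.4) = 24.8 dB

24.8 dB


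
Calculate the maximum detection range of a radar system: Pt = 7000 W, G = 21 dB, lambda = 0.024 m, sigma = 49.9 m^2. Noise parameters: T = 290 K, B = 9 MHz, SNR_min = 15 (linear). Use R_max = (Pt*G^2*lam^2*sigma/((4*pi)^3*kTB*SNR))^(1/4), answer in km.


G_lin = 10^(21/10) = 125.892541
R^4 = 7000 * 125.892541^2 * 0.024^2 * 49.9 / ((4*pi)^3 * 1.38e-23 * 290 * 9000000.0 * 15)
R^4 = 2.97427e15 m^4
R_max = (2.97427e15)^(1/4) = 7384.9 m = 7.4 km

7.4 km


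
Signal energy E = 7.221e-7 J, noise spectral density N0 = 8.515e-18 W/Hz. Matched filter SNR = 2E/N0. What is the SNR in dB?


SNR_lin = 2 * 7.221e-7 / 8.515e-18 = 1.696e11
SNR_dB = 10*log10(1.696e11) = 112.3 dB

112.3 dB


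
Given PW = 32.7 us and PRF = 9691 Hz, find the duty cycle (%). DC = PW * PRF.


DC = 32.7e-6 * 9691 * 100 = 31.69%

31.69%


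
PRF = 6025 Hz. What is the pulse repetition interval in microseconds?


PRI = 1/6025 = 0.0001659751 s = 166.0 us

166.0 us


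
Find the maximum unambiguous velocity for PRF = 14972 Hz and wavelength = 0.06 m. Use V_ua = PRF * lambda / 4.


V_ua = 14972 * 0.06 / 4 = 224.6 m/s

224.6 m/s


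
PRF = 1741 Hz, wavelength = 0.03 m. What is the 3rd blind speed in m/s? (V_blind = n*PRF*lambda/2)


V_blind = 3 * 1741 * 0.03 / 2 = 78.3 m/s

78.3 m/s


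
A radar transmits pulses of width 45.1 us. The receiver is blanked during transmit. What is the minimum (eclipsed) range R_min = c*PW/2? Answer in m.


R_min = 3e8 * 45.1e-6 / 2 = 6765.0 m

6765.0 m


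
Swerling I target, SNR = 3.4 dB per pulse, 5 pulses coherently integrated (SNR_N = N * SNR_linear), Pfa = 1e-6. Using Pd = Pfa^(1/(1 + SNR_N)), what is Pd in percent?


SNR_lin = 10^(3.4/10) = 2.18776
SNR_N = 5 * 2.18776 = 10.9388
1/(1 + SNR_N) = 1/11.9388 = 0.0837605
Pd = (1e-6)^0.0837605 = 0.31437
Pd = 31.4%

31.4%


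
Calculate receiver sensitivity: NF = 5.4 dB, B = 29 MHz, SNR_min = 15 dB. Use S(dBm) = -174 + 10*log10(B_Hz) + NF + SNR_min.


10*log10(29000000.0) = 74.62
S = -174 + 74.62 + 5.4 + 15 = -79.0 dBm

-79.0 dBm


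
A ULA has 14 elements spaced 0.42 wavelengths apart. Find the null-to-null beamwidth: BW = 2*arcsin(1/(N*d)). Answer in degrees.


1/(N*d) = 1/(14*0.42) = 0.170068
BW = 2*arcsin(0.170068) = 19.6 degrees

19.6 degrees


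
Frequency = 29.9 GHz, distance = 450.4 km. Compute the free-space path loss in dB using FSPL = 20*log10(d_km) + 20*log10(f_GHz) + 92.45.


20*log10(450.4) = 53.07
20*log10(29.9) = 29.51
FSPL = 175.0 dB

175.0 dB


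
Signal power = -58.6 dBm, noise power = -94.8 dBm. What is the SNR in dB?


SNR = -58.6 - (-94.8) = 36.2 dB

36.2 dB


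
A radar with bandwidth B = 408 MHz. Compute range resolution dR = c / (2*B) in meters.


dR = 3e8 / (2 * 408000000.0) = 0.37 m

0.37 m


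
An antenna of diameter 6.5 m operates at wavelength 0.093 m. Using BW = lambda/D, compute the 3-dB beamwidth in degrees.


BW_rad = 0.093 / 6.5 = 0.014308
BW_deg = 0.82 degrees

0.82 degrees


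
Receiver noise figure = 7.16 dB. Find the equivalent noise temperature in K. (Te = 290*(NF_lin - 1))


NF_lin = 10^(7.16/10) = 5.19996
Te = 290 * (5.19996 - 1) = 1218.0 K

1218.0 K


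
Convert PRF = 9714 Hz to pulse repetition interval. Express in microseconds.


PRI = 1/9714 = 0.0001029442 s = 102.9 us

102.9 us


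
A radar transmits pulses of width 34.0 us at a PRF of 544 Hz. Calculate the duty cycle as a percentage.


DC = 34.0e-6 * 544 * 100 = 1.85%

1.85%


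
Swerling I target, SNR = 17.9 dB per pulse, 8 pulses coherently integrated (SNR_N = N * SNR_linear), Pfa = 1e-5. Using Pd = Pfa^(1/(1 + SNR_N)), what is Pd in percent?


SNR_lin = 10^(17.9/10) = 61.6595
SNR_N = 8 * 61.6595 = 493.276
1/(1 + SNR_N) = 1/494.276 = 0.0020232
Pd = (1e-5)^0.0020232 = 0.97698
Pd = 97.7%

97.7%


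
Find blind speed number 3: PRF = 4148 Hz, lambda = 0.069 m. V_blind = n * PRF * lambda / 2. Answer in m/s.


V_blind = 3 * 4148 * 0.069 / 2 = 429.3 m/s

429.3 m/s


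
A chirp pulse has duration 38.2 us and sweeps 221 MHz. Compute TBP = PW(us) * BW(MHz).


TBP = 38.2 * 221 = 8442.2

8442.2


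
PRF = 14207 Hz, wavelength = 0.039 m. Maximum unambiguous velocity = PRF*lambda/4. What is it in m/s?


V_ua = 14207 * 0.039 / 4 = 138.5 m/s

138.5 m/s


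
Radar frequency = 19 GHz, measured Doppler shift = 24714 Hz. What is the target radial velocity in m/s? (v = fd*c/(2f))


v = 24714 * 3e8 / (2 * 19000000000.0) = 195.1 m/s

195.1 m/s


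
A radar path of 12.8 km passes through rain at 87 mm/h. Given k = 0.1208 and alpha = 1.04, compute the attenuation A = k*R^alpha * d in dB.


gamma = 0.1208 * 87^1.04 = 12.565129 dB/km
A = 12.565129 * 12.8 = 160.83 dB

160.83 dB


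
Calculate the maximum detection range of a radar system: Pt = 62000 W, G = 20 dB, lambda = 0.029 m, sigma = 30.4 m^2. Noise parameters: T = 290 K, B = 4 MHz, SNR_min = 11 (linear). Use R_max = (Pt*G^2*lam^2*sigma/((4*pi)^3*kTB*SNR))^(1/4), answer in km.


G_lin = 10^(20/10) = 100.0
R^4 = 62000 * 100.0^2 * 0.029^2 * 30.4 / ((4*pi)^3 * 1.38e-23 * 290 * 4000000.0 * 11)
R^4 = 4.5363e16 m^4
R_max = (4.5363e16)^(1/4) = 14594.0 m = 14.6 km

14.6 km


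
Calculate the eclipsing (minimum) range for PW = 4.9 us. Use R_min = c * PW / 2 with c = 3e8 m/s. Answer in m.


R_min = 3e8 * 4.9e-6 / 2 = 735.0 m

735.0 m


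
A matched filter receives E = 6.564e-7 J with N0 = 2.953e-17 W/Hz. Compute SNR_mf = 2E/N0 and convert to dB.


SNR_lin = 2 * 6.564e-7 / 2.953e-17 = 4.446e10
SNR_dB = 10*log10(4.446e10) = 106.5 dB

106.5 dB


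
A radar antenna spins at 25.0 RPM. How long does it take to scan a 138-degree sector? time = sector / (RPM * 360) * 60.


t = 138 / (25.0 * 360) * 60 = 0.92 s

0.92 s


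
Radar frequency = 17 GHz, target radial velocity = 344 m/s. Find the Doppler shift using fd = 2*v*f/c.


fd = 2 * 344 * 17000000000.0 / 3e8 = 38986.7 Hz

38986.7 Hz


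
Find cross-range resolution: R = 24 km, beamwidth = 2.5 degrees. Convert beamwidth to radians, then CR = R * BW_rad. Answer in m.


BW_rad = 0.043633231
CR = 24000 * 0.043633231 = 1047.2 m

1047.2 m


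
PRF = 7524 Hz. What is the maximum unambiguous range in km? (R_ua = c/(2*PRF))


R_ua = 3e8 / (2 * 7524) = 19936.2 m = 19.9 km

19.9 km


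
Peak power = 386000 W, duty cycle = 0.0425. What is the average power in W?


P_avg = 386000 * 0.0425 = 16405.0 W

16405.0 W


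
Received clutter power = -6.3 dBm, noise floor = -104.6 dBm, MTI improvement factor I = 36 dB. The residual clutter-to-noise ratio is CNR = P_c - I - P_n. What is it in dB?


CNR = -6.3 - 36 - (-104.6) = 62.3 dB

62.3 dB


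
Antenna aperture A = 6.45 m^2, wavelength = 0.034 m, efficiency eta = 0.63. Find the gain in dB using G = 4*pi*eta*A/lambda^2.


G_linear = 4*pi*0.63*6.45/0.034^2 = 44172.53
G_dB = 10*log10(44172.53) = 46.5 dB

46.5 dB


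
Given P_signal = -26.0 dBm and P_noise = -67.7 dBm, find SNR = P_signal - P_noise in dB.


SNR = -26.0 - (-67.7) = 41.7 dB

41.7 dB


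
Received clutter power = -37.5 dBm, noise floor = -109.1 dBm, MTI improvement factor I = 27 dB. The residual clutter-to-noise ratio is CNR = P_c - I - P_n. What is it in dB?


CNR = -37.5 - 27 - (-109.1) = 44.6 dB

44.6 dB


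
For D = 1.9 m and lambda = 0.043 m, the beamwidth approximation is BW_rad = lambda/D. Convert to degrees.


BW_rad = 0.043 / 1.9 = 0.022632
BW_deg = 1.3 degrees

1.3 degrees


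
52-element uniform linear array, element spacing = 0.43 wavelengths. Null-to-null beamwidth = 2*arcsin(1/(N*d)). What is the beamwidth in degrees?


1/(N*d) = 1/(52*0.43) = 0.044723
BW = 2*arcsin(0.044723) = 5.1 degrees

5.1 degrees


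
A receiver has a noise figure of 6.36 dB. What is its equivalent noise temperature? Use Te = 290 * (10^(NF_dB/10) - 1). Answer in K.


NF_lin = 10^(6.36/10) = 4.325138
Te = 290 * (4.325138 - 1) = 964.3 K

964.3 K


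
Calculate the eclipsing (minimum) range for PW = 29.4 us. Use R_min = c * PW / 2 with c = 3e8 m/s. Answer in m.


R_min = 3e8 * 29.4e-6 / 2 = 4410.0 m

4410.0 m


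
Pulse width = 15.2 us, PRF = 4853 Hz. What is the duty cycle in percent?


DC = 15.2e-6 * 4853 * 100 = 7.38%

7.38%


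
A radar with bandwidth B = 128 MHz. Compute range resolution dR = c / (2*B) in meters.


dR = 3e8 / (2 * 128000000.0) = 1.17 m

1.17 m


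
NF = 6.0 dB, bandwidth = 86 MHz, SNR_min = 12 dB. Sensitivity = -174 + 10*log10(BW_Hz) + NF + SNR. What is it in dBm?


10*log10(86000000.0) = 79.34
S = -174 + 79.34 + 6.0 + 12 = -76.7 dBm

-76.7 dBm


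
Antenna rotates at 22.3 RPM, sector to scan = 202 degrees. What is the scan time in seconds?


t = 202 / (22.3 * 360) * 60 = 1.51 s

1.51 s


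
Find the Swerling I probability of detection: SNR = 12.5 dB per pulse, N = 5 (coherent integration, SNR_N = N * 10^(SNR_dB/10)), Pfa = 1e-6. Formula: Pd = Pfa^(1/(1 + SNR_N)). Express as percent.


SNR_lin = 10^(12.5/10) = 17.78279
SNR_N = 5 * 17.78279 = 88.91395
1/(1 + SNR_N) = 1/89.91395 = 0.0111217
Pd = (1e-6)^0.0111217 = 0.85757
Pd = 85.8%

85.8%


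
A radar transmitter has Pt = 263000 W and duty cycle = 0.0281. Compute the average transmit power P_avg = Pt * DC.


P_avg = 263000 * 0.0281 = 7390.3 W

7390.3 W


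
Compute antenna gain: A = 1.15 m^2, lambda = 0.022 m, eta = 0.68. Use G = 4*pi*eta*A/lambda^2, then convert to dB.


G_linear = 4*pi*0.68*1.15/0.022^2 = 20303.52
G_dB = 10*log10(20303.52) = 43.1 dB

43.1 dB


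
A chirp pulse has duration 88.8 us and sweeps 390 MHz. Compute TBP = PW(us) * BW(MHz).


TBP = 88.8 * 390 = 34632.0

34632.0


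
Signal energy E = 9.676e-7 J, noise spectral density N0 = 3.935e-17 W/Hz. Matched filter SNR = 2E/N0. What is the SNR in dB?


SNR_lin = 2 * 9.676e-7 / 3.935e-17 = 4.918e10
SNR_dB = 10*log10(4.918e10) = 106.9 dB

106.9 dB


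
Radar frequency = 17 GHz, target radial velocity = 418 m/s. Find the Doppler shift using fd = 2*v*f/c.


fd = 2 * 418 * 17000000000.0 / 3e8 = 47373.3 Hz

47373.3 Hz


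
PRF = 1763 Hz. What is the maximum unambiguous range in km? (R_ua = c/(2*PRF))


R_ua = 3e8 / (2 * 1763) = 85082.2 m = 85.1 km

85.1 km


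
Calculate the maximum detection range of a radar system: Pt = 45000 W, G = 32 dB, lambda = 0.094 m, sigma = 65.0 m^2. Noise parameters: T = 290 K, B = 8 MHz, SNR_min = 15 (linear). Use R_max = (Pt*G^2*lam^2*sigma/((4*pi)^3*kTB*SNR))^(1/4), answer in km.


G_lin = 10^(32/10) = 1584.893192
R^4 = 45000 * 1584.893192^2 * 0.094^2 * 65.0 / ((4*pi)^3 * 1.38e-23 * 290 * 8000000.0 * 15)
R^4 = 6.8123e19 m^4
R_max = (6.8123e19)^(1/4) = 90849.7 m = 90.8 km

90.8 km


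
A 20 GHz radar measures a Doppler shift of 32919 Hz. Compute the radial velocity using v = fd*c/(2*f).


v = 32919 * 3e8 / (2 * 20000000000.0) = 246.9 m/s

246.9 m/s


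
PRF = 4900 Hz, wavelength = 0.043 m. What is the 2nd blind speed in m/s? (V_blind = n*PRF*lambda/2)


V_blind = 2 * 4900 * 0.043 / 2 = 210.7 m/s

210.7 m/s


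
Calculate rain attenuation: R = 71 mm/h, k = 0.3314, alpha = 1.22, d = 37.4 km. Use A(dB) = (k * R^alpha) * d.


gamma = 0.3314 * 71^1.22 = 60.101829 dB/km
A = 60.101829 * 37.4 = 2247.81 dB

2247.81 dB


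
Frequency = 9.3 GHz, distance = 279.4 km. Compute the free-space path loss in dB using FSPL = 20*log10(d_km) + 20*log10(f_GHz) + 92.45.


20*log10(279.4) = 48.92
20*log10(9.3) = 19.37
FSPL = 160.7 dB

160.7 dB


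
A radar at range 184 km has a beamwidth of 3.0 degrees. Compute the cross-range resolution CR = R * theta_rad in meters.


BW_rad = 0.052359878
CR = 184000 * 0.052359878 = 9634.2 m

9634.2 m


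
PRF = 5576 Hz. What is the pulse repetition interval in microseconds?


PRI = 1/5576 = 0.00017934 s = 179.3 us

179.3 us


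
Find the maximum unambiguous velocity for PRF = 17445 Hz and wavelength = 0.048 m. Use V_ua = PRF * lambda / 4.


V_ua = 17445 * 0.048 / 4 = 209.3 m/s

209.3 m/s


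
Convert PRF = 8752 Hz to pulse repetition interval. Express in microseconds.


PRI = 1/8752 = 0.0001142596 s = 114.3 us

114.3 us


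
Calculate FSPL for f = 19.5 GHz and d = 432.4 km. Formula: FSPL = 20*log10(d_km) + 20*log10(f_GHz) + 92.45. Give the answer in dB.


20*log10(432.4) = 52.72
20*log10(19.5) = 25.8
FSPL = 171.0 dB

171.0 dB


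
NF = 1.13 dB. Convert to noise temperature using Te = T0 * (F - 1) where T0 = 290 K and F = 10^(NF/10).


NF_lin = 10^(1.13/10) = 1.297179
Te = 290 * (1.297179 - 1) = 86.2 K

86.2 K


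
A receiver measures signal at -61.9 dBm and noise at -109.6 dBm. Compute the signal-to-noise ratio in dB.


SNR = -61.9 - (-109.6) = 47.7 dB

47.7 dB
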